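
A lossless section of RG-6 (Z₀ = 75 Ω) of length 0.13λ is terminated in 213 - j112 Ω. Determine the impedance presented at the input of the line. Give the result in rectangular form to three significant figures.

βl = 2π × 0.13 = 46.8°
tan(βl) = tan(46.8°) = 1.06
Z_in = Z_0·(Z_L + jZ_0·tanβl)/(Z_0 + jZ_L·tanβl)
     = 75·(213 − j32.1)/(194 + j227)

Z_in ≈ 28.7 − j45.9 Ω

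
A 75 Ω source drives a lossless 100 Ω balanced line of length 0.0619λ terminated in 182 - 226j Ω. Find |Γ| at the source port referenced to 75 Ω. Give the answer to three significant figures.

|Γ| ≈ 0.695

βl = 2π × 0.0619 = 22.3°
tan(βl) = 0.41
Z_in = Z_0·(Z_L + jZ_0·tanβl)/(Z_0 + jZ_L·tanβl) = 49.8 − j115 Ω
Γ_s = (Z_in − Z_s)/(Z_in + Z_s) = (-25.2 − j115)/(125 − j115), |Γ_s| = 0.695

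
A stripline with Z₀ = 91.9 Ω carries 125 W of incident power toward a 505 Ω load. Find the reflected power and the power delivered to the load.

Γ = (505 − 91.9)/(505 + 91.9) = 0.692
|Γ|² = 0.479
P_refl = |Γ|²·P_inc = 59.9 W, P_del = (1 − |Γ|²)·P_inc = 65.1 W

P_reflected ≈ 59.9 W; P_delivered ≈ 65.1 W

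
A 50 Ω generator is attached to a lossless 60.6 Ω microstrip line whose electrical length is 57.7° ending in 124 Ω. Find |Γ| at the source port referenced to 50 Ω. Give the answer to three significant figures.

tan(βl) = 1.58
Z_in = Z_0·(Z_L + jZ_0·tanβl)/(Z_0 + jZ_L·tanβl) = 37.8 − j26.6 Ω
Γ_s = (Z_in − Z_s)/(Z_in + Z_s) = (-12.2 − j26.6)/(87.8 − j26.6), |Γ_s| = 0.319

|Γ| ≈ 0.319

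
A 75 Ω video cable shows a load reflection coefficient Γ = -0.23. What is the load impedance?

Z_L = Z_0·(1 + Γ)/(1 − Γ) = 75·(0.77)/(1.23)

Z_L ≈ 47 Ω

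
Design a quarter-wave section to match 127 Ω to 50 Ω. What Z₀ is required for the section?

Z_qwt ≈ 79.7 Ω

Z_qwt = √(Z_0·R_L) = √(50 × 127) = √6350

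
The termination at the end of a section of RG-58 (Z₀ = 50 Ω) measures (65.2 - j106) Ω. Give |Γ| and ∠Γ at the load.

Γ = (Z_L − Z_0)/(Z_L + Z_0) = (15.2 − j106)/(115.2 − j106)
|Γ| = 107/157 = 0.684

Γ ≈ 0.684 ∠ -39.2°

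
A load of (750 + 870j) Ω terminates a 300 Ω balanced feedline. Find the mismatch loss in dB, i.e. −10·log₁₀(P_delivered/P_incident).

Γ = (450 + j870)/(1050 + j870), |Γ| = 0.718
|Γ|² = 0.516, so P_del/P_inc = 1 − |Γ|² = 0.484
ML = −10·log₁₀(1 − |Γ|²)

mismatch loss ≈ 3.15 dB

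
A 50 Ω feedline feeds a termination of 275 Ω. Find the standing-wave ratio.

VSWR ≈ 5.5

Γ = (275 − 50)/(275 + 50) = 0.692
VSWR = (1 + 0.692)/(1 − 0.692)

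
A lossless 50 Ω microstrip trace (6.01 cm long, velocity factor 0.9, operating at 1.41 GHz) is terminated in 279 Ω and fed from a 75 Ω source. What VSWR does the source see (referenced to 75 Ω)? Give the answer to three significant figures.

λ = v/f = 0.9·c / 1.41 GHz = 0.191 m
βl = 2π·l/λ = 2π × 0.314 = 113°
tan(βl) = -2.36
Z_in = Z_0·(Z_L + jZ_0·tanβl)/(Z_0 + jZ_L·tanβl) = 10.5 + j20.4 Ω
Γ_s = (Z_in − Z_s)/(Z_in + Z_s) = (-64.5 + j20.4)/(85.5 + j20.4), |Γ_s| = 0.769
VSWR = (1 + |Γ_s|)/(1 − |Γ_s|)

VSWR ≈ 7.67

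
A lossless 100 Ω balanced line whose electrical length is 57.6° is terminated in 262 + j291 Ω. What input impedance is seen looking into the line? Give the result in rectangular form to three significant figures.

Z_in ≈ 30.5 − j90 Ω

tan(βl) = tan(57.6°) = 1.58
Z_in = Z_0·(Z_L + jZ_0·tanβl)/(Z_0 + jZ_L·tanβl)
     = 100·(262 + j449)/(-359 + j413)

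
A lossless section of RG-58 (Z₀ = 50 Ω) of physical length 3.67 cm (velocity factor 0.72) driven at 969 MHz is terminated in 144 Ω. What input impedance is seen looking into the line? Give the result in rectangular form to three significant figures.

λ = v/f = 0.72·c / 969 MHz = 0.223 m
βl = 2π·l/λ = 2π × 0.165 = 59.3°
tan(βl) = tan(59.3°) = 1.68
Z_in = Z_0·(Z_L + jZ_0·tanβl)/(Z_0 + jZ_L·tanβl)
     = 50·(144 + j84.1)/(50 + j242)

Z_in ≈ 22.5 − j25.1 Ω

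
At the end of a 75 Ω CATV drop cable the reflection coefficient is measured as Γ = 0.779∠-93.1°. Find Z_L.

Z_L = Z_0·(1 + Γ)/(1 − Γ) = 75·(0.958 − j0.778)/(1.04 + j0.778)

Z_L ≈ 17.4 − j69 Ω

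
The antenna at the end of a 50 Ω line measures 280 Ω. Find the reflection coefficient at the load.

Γ = (Z_L − Z_0)/(Z_L + Z_0) = (280 − 50)/(280 + 50) = 230/330

Γ = 0.697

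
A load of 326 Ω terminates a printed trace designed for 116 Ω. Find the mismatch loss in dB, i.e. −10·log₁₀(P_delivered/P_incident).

Γ = (326 − 116)/(326 + 116) = 0.475
|Γ|² = 0.226, so P_del/P_inc = 1 − |Γ|² = 0.774
ML = −10·log₁₀(1 − |Γ|²)

mismatch loss ≈ 1.11 dB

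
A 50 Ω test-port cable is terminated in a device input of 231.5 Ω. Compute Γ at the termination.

Γ = (Z_L − Z_0)/(Z_L + Z_0) = (231.5 − 50)/(231.5 + 50) = 181.5/281.5

Γ = 0.645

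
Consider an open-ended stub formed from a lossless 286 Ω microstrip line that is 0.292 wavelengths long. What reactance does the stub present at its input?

βl = 2π × 0.292 = 105°
tan(βl) = -3.7
For an open-ended stub, Z_in = −jZ_0·cot(βl) = −jZ_0/tan(βl)

X_in ≈ 77.3 Ω (inductive)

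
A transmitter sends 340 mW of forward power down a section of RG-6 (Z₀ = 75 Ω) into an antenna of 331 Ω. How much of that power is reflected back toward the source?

Γ = (331 − 75)/(331 + 75) = 0.631
|Γ|² = 0.398
P_refl = |Γ|²·P_inc = 135 mW, P_del = (1 − |Γ|²)·P_inc = 205 mW

P_reflected ≈ 135 mW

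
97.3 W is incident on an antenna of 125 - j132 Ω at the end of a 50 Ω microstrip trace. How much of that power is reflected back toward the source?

P_reflected ≈ 46.7 W

|Γ| = |(75 − j132)/(175 − j132)| = 0.693
|Γ|² = 0.48
P_refl = |Γ|²·P_inc = 46.7 W, P_del = (1 − |Γ|²)·P_inc = 50.6 W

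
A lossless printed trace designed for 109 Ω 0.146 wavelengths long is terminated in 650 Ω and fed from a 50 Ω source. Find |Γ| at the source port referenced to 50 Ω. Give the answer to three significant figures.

βl = 2π × 0.146 = 52.6°
tan(βl) = 1.31
Z_in = Z_0·(Z_L + jZ_0·tanβl)/(Z_0 + jZ_L·tanβl) = 28.5 − j79.8 Ω
Γ_s = (Z_in − Z_s)/(Z_in + Z_s) = (-21.5 − j79.8)/(78.5 − j79.8), |Γ_s| = 0.738

|Γ| ≈ 0.738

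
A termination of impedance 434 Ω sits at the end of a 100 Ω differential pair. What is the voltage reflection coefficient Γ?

Γ = (Z_L − Z_0)/(Z_L + Z_0) = (434 − 100)/(434 + 100) = 334/534

Γ = 0.625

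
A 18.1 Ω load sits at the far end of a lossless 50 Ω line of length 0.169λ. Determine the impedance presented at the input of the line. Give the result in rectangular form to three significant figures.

Z_in ≈ 53.7 + j54.8 Ω

βl = 2π × 0.169 = 60.8°
tan(βl) = tan(60.8°) = 1.79
Z_in = Z_0·(Z_L + jZ_0·tanβl)/(Z_0 + jZ_L·tanβl)
     = 50·(18.1 + j89.6)/(50 + j32.4)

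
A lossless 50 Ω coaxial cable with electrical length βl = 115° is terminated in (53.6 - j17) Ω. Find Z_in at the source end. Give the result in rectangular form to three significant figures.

Z_in ≈ 56 + j16.7 Ω

tan(βl) = tan(115°) = -2.14
Z_in = Z_0·(Z_L + jZ_0·tanβl)/(Z_0 + jZ_L·tanβl)
     = 50·(53.6 − j124)/(13.5 − j115)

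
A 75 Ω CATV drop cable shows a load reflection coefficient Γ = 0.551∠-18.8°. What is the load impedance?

Z_L ≈ 201 − j102 Ω

Z_L = Z_0·(1 + Γ)/(1 − Γ) = 75·(1.52 − j0.178)/(0.478 + j0.178)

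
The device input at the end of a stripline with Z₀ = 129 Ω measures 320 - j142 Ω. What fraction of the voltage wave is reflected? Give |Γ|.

Γ = (Z_L − Z_0)/(Z_L + Z_0) = (191 − j142)/(449 − j142)
|Γ| = 238/471

|Γ| ≈ 0.505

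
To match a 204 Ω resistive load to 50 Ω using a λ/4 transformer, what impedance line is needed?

Z_qwt ≈ 101 Ω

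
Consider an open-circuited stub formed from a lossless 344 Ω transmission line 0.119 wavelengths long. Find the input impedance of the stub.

βl = 2π × 0.119 = 42.8°
tan(βl) = 0.927
For an open-circuited stub, Z_in = −jZ_0·cot(βl) = −jZ_0/tan(βl)

Z_in ≈ −j371 Ω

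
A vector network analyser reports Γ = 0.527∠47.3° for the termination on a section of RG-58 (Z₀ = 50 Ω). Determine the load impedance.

Z_L = Z_0·(1 + Γ)/(1 − Γ) = 50·(1.36 + j0.387)/(0.643 − j0.387)

Z_L ≈ 64.2 + j68.8 Ω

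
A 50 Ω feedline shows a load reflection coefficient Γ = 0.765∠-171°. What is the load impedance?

Z_L ≈ 6.7 − j3.86 Ω

Z_L = Z_0·(1 + Γ)/(1 − Γ) = 50·(0.244 − j0.12)/(1.76 + j0.12)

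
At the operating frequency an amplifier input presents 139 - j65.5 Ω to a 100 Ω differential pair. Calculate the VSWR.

VSWR ≈ 1.89

Γ = (Z_L − Z_0)/(Z_L + Z_0) = (39 − j65.5)/(239 − j65.5)
|Γ| = 76.2/248 = 0.308
VSWR = (1 + |Γ|)/(1 − |Γ|) = 1.31/0.692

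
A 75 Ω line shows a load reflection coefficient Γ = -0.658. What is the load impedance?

Z_L ≈ 15.5 Ω

Z_L = Z_0·(1 + Γ)/(1 − Γ) = 75·(0.342)/(1.66)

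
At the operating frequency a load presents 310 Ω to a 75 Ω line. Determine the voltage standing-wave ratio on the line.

VSWR ≈ 4.13

Γ = (310 − 75)/(310 + 75) = 0.61
VSWR = (1 + 0.61)/(1 − 0.61)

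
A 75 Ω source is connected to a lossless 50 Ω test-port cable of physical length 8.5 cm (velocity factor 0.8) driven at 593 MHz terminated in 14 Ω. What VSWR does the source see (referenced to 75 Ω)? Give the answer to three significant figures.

VSWR ≈ 2.58

λ = v/f = 0.8·c / 593 MHz = 0.405 m
βl = 2π·l/λ = 2π × 0.21 = 75.6°
tan(βl) = 3.9
Z_in = Z_0·(Z_L + jZ_0·tanβl)/(Z_0 + jZ_L·tanβl) = 103 + j82 Ω
Γ_s = (Z_in − Z_s)/(Z_in + Z_s) = (28.4 + j82)/(178 + j82), |Γ_s| = 0.442
VSWR = (1 + |Γ_s|)/(1 − |Γ_s|)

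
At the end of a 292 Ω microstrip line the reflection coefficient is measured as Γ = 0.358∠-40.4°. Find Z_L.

Z_L ≈ 437 − j232 Ω

Z_L = Z_0·(1 + Γ)/(1 − Γ) = 292·(1.27 − j0.232)/(0.727 + j0.232)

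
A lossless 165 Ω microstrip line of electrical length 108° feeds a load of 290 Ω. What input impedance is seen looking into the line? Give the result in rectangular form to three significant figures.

Z_in ≈ 100 + j35.1 Ω

tan(βl) = tan(108°) = -3.08
Z_in = Z_0·(Z_L + jZ_0·tanβl)/(Z_0 + jZ_L·tanβl)
     = 165·(290 − j508)/(165 − j893)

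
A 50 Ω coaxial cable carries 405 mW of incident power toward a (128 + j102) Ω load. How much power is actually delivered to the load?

|Γ| = |(78 + j102)/(178 + j102)| = 0.626
|Γ|² = 0.392
P_refl = |Γ|²·P_inc = 159 mW, P_del = (1 − |Γ|²)·P_inc = 246 mW

P_delivered ≈ 246 mW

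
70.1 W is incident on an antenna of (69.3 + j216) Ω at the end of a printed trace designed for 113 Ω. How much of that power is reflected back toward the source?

|Γ| = |(-43.7 + j216)/(182.3 + j216)| = 0.78
|Γ|² = 0.608
P_refl = |Γ|²·P_inc = 42.6 W, P_del = (1 − |Γ|²)·P_inc = 27.5 W

P_reflected ≈ 42.6 W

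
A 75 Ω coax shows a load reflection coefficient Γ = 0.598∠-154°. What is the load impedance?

Z_L ≈ 19.8 − j16.2 Ω

Z_L = Z_0·(1 + Γ)/(1 − Γ) = 75·(0.463 − j0.262)/(1.54 + j0.262)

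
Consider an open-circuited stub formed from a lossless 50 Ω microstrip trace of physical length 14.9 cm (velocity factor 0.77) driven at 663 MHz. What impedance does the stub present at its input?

Z_in ≈ +j102 Ω

λ = v/f = 0.77·c / 663 MHz = 0.348 m
βl = 2π·l/λ = 2π × 0.428 = 154°
tan(βl) = -0.489
For an open-circuited stub, Z_in = −jZ_0·cot(βl) = −jZ_0/tan(βl)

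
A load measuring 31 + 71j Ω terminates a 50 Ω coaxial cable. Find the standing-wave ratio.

VSWR ≈ 5.3

Γ = (Z_L − Z_0)/(Z_L + Z_0) = (-19 + j71)/(81 + j71)
|Γ| = 73.5/108 = 0.682
VSWR = (1 + |Γ|)/(1 − |Γ|) = 1.68/0.318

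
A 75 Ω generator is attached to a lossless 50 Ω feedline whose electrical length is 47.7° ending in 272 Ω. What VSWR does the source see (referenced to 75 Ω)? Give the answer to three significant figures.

tan(βl) = 1.1
Z_in = Z_0·(Z_L + jZ_0·tanβl)/(Z_0 + jZ_L·tanβl) = 16.3 − j42.8 Ω
Γ_s = (Z_in − Z_s)/(Z_in + Z_s) = (-58.7 − j42.8)/(91.3 − j42.8), |Γ_s| = 0.72
VSWR = (1 + |Γ_s|)/(1 − |Γ_s|)

VSWR ≈ 6.14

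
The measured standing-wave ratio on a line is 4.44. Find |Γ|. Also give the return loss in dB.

|Γ| ≈ 0.632; return loss ≈ 3.98 dB

|Γ| = (S − 1)/(S + 1) = (4.44 − 1)/(4.44 + 1) = 3.44/5.44
RL = −20·log₁₀|Γ| = −20·log₁₀(0.632)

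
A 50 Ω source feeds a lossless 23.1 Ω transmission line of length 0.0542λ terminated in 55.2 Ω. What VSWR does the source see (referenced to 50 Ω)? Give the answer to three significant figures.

βl = 2π × 0.0542 = 19.5°
tan(βl) = 0.354
Z_in = Z_0·(Z_L + jZ_0·tanβl)/(Z_0 + jZ_L·tanβl) = 36.2 − j22.5 Ω
Γ_s = (Z_in − Z_s)/(Z_in + Z_s) = (-13.8 − j22.5)/(86.2 − j22.5), |Γ_s| = 0.296
VSWR = (1 + |Γ_s|)/(1 − |Γ_s|)

VSWR ≈ 1.84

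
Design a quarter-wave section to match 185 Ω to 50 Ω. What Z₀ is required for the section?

Z_qwt ≈ 96.2 Ω

Z_qwt = √(Z_0·R_L) = √(50 × 185) = √9250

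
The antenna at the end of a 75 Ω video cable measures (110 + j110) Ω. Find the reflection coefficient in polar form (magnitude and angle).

Γ ≈ 0.536 ∠ 41.6°

Γ = (Z_L − Z_0)/(Z_L + Z_0) = (35 + j110)/(185 + j110)
|Γ| = 115/215 = 0.536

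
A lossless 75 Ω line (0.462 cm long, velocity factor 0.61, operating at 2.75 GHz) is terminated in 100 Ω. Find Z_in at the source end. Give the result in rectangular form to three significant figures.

λ = v/f = 0.61·c / 2.75 GHz = 0.0665 m
βl = 2π·l/λ = 2π × 0.0694 = 25°
tan(βl) = tan(25°) = 0.466
Z_in = Z_0·(Z_L + jZ_0·tanβl)/(Z_0 + jZ_L·tanβl)
     = 75·(100 + j35)/(75 + j46.6)

Z_in ≈ 87.8 − j19.6 Ω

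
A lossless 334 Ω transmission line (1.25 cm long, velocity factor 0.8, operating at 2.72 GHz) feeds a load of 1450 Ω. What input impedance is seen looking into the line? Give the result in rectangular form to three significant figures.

Z_in ≈ 123 − j248 Ω

λ = v/f = 0.8·c / 2.72 GHz = 0.0882 m
βl = 2π·l/λ = 2π × 0.142 = 51°
tan(βl) = tan(51°) = 1.23
Z_in = Z_0·(Z_L + jZ_0·tanβl)/(Z_0 + jZ_L·tanβl)
     = 334·(1450 + j412)/(334 + j1790)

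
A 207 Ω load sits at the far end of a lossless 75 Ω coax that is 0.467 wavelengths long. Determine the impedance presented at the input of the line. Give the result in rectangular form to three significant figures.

βl = 2π × 0.467 = 168°
tan(βl) = tan(168°) = -0.21
Z_in = Z_0·(Z_L + jZ_0·tanβl)/(Z_0 + jZ_L·tanβl)
     = 75·(207 − j15.8)/(75 − j43.5)

Z_in ≈ 162 + j78.1 Ω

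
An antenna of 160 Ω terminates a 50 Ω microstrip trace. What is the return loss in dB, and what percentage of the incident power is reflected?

Γ = (160 − 50)/(160 + 50) = 0.524
RL = −20·log₁₀(0.524) = 5.62 dB
P_refl/P_inc = |Γ|² = 0.274

RL ≈ 5.62 dB; 27.4% of incident power reflected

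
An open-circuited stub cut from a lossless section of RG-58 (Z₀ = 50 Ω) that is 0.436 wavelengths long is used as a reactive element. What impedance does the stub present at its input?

Z_in ≈ +j118 Ω

βl = 2π × 0.436 = 157°
tan(βl) = -0.425
For an open-circuited stub, Z_in = −jZ_0·cot(βl) = −jZ_0/tan(βl)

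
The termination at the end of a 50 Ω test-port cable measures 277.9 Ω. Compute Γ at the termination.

Γ = 0.695

Γ = (Z_L − Z_0)/(Z_L + Z_0) = (277.9 − 50)/(277.9 + 50) = 227.9/327.9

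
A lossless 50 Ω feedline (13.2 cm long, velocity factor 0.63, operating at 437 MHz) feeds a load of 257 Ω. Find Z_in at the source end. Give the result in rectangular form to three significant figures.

Z_in ≈ 10.9 + j17.3 Ω

λ = v/f = 0.63·c / 437 MHz = 0.432 m
βl = 2π·l/λ = 2π × 0.305 = 110°
tan(βl) = tan(110°) = -2.77
Z_in = Z_0·(Z_L + jZ_0·tanβl)/(Z_0 + jZ_L·tanβl)
     = 50·(257 − j138)/(50 − j711)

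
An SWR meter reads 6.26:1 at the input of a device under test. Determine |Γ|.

|Γ| = (S − 1)/(S + 1) = (6.26 − 1)/(6.26 + 1) = 5.26/7.26

|Γ| ≈ 0.725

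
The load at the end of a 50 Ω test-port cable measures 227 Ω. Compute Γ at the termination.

Γ = (Z_L − Z_0)/(Z_L + Z_0) = (227 − 50)/(227 + 50) = 177/277

Γ = 0.639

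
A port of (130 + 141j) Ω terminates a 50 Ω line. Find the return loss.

RL ≈ 2.99 dB

Γ = (80 + j141)/(180 + j141), |Γ| = 0.709
RL = −20·log₁₀|Γ| = −20·log₁₀(0.709)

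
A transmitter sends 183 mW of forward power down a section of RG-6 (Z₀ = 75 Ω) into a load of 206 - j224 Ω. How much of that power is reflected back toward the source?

P_reflected ≈ 95.4 mW

|Γ| = |(131 − j224)/(281 − j224)| = 0.722
|Γ|² = 0.521
P_refl = |Γ|²·P_inc = 95.4 mW, P_del = (1 − |Γ|²)·P_inc = 87.6 mW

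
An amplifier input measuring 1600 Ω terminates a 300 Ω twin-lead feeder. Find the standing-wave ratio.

VSWR ≈ 5.33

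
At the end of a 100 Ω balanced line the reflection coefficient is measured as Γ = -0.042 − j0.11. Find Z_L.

Z_L = Z_0·(1 + Γ)/(1 − Γ) = 100·(0.958 − j0.11)/(1.04 + j0.11)

Z_L ≈ 89.8 − j20 Ω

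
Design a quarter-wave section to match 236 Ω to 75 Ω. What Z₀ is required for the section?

Z_qwt = √(Z_0·R_L) = √(75 × 236) = √17700

Z_qwt ≈ 133 Ω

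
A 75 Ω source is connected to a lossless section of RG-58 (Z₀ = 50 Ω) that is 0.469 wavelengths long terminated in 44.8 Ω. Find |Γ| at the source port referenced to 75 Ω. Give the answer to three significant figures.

|Γ| ≈ 0.249

βl = 2π × 0.469 = 169°
tan(βl) = -0.197
Z_in = Z_0·(Z_L + jZ_0·tanβl)/(Z_0 + jZ_L·tanβl) = 45.1 − j1.89 Ω
Γ_s = (Z_in − Z_s)/(Z_in + Z_s) = (-29.9 − j1.89)/(120 − j1.89), |Γ_s| = 0.249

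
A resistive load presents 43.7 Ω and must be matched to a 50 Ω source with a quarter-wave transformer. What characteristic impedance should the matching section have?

Z_qwt ≈ 46.7 Ω

Z_qwt = √(Z_0·R_L) = √(50 × 43.7) = √2185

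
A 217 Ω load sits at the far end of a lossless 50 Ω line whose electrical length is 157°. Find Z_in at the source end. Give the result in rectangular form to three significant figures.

tan(βl) = tan(157°) = -0.424
Z_in = Z_0·(Z_L + jZ_0·tanβl)/(Z_0 + jZ_L·tanβl)
     = 50·(217 − j21.2)/(50 − j92.1)

Z_in ≈ 58.3 + j86.2 Ω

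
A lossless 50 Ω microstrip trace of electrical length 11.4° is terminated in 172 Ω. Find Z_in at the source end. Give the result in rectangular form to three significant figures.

tan(βl) = tan(11.4°) = 0.202
Z_in = Z_0·(Z_L + jZ_0·tanβl)/(Z_0 + jZ_L·tanβl)
     = 50·(172 + j10.1)/(50 + j34.7)

Z_in ≈ 121 − j73.7 Ω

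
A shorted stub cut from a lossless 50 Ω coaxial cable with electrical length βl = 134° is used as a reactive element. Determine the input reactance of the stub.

tan(βl) = -1.04
For a shorted stub, Z_in = jZ_0·tan(βl)

X_in ≈ -51.8 Ω (capacitive)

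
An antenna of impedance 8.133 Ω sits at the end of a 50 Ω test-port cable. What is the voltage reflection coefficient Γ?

Γ = (Z_L − Z_0)/(Z_L + Z_0) = (8.133 − 50)/(8.133 + 50) = -41.87/58.13

Γ = -0.72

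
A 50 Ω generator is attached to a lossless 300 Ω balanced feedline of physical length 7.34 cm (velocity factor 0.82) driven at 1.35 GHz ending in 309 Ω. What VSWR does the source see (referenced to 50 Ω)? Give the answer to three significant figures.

λ = v/f = 0.82·c / 1.35 GHz = 0.182 m
βl = 2π·l/λ = 2π × 0.403 = 145°
tan(βl) = -0.7
Z_in = Z_0·(Z_L + jZ_0·tanβl)/(Z_0 + jZ_L·tanβl) = 303 + j8.41 Ω
Γ_s = (Z_in − Z_s)/(Z_in + Z_s) = (253 + j8.41)/(353 + j8.41), |Γ_s| = 0.717
VSWR = (1 + |Γ_s|)/(1 − |Γ_s|)

VSWR ≈ 6.06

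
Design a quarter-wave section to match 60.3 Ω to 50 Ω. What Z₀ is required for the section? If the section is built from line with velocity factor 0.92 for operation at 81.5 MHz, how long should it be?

Z_qwt = √(Z_0·R_L) = √(50 × 60.3) = √3015
λ = 0.92·c/f = 3.39 m, so l = λ/4 = 0.847 m

Z_qwt ≈ 54.9 Ω; length ≈ 84.7 cm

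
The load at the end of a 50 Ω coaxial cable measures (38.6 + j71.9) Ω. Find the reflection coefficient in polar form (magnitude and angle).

Γ = (Z_L − Z_0)/(Z_L + Z_0) = (-11.4 + j71.9)/(88.6 + j71.9)
|Γ| = 72.8/114 = 0.638

Γ ≈ 0.638 ∠ 59.9°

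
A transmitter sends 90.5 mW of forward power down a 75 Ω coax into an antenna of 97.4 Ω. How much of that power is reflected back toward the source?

Γ = (97.4 − 75)/(97.4 + 75) = 0.13
|Γ|² = 0.0169
P_refl = |Γ|²·P_inc = 1.53 mW, P_del = (1 − |Γ|²)·P_inc = 89 mW

P_reflected ≈ 1.53 mW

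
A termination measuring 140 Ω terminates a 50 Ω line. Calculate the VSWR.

VSWR ≈ 2.8

For a purely resistive load, VSWR = R_L/Z_0 or Z_0/R_L (whichever > 1) = 140/50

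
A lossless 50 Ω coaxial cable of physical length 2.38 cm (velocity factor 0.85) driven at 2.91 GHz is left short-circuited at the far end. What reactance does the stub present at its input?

λ = v/f = 0.85·c / 2.91 GHz = 0.0876 m
βl = 2π·l/λ = 2π × 0.272 = 97.8°
tan(βl) = -7.32
For a short-circuited stub, Z_in = jZ_0·tan(βl)

X_in ≈ -366 Ω (capacitive)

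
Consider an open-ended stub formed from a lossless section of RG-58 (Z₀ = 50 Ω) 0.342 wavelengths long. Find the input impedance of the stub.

βl = 2π × 0.342 = 123°
tan(βl) = -1.53
For an open-ended stub, Z_in = −jZ_0·cot(βl) = −jZ_0/tan(βl)

Z_in ≈ +j32.6 Ω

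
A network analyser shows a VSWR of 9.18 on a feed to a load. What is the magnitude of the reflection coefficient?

|Γ| ≈ 0.804

|Γ| = (S − 1)/(S + 1) = (9.18 − 1)/(9.18 + 1) = 8.18/10.2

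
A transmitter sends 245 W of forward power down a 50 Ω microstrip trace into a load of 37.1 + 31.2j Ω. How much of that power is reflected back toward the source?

|Γ| = |(-12.9 + j31.2)/(87.1 + j31.2)| = 0.365
|Γ|² = 0.133
P_refl = |Γ|²·P_inc = 32.6 W, P_del = (1 − |Γ|²)·P_inc = 212 W

P_reflected ≈ 32.6 W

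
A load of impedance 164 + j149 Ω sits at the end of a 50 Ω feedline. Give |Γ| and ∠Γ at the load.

Γ = (Z_L − Z_0)/(Z_L + Z_0) = (114 + j149)/(214 + j149)
|Γ| = 188/261 = 0.719

Γ ≈ 0.719 ∠ 17.7°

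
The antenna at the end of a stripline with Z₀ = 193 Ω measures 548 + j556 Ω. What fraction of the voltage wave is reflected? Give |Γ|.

|Γ| ≈ 0.712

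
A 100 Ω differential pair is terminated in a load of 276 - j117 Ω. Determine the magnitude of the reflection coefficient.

|Γ| ≈ 0.537

Γ = (Z_L − Z_0)/(Z_L + Z_0) = (176 − j117)/(376 − j117)
|Γ| = 211/394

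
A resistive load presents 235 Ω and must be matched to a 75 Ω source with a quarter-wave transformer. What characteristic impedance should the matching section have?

Z_qwt = √(Z_0·R_L) = √(75 × 235) = √17620

Z_qwt ≈ 133 Ω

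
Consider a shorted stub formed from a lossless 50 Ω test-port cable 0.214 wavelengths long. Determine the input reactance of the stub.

X_in ≈ 217 Ω (inductive)

βl = 2π × 0.214 = 77°
tan(βl) = 4.35
For a shorted stub, Z_in = jZ_0·tan(βl)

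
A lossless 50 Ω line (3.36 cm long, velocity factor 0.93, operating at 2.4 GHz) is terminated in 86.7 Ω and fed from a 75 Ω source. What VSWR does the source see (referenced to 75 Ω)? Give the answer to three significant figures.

VSWR ≈ 2.53

λ = v/f = 0.93·c / 2.4 GHz = 0.116 m
βl = 2π·l/λ = 2π × 0.289 = 104°
tan(βl) = -4
Z_in = Z_0·(Z_L + jZ_0·tanβl)/(Z_0 + jZ_L·tanβl) = 30 + j8.18 Ω
Γ_s = (Z_in − Z_s)/(Z_in + Z_s) = (-45 + j8.18)/(105 + j8.18), |Γ_s| = 0.434
VSWR = (1 + |Γ_s|)/(1 − |Γ_s|)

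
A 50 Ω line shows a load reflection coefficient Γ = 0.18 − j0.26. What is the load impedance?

Z_L ≈ 60.8 − j35.1 Ω

Z_L = Z_0·(1 + Γ)/(1 − Γ) = 50·(1.18 − j0.26)/(0.82 + j0.26)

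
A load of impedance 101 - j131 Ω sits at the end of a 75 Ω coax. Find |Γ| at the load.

Γ = (Z_L − Z_0)/(Z_L + Z_0) = (26 − j131)/(176 − j131)
|Γ| = 134/219

|Γ| ≈ 0.609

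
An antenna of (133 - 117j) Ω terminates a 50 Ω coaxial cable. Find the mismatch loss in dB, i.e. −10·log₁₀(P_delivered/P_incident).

Γ = (83 − j117)/(183 − j117), |Γ| = 0.66
|Γ|² = 0.436, so P_del/P_inc = 1 − |Γ|² = 0.564
ML = −10·log₁₀(1 − |Γ|²)

mismatch loss ≈ 2.49 dB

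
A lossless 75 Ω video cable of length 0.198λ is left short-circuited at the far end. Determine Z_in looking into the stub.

βl = 2π × 0.198 = 71.3°
tan(βl) = 2.95
For a short-circuited stub, Z_in = jZ_0·tan(βl)

Z_in ≈ +j221 Ω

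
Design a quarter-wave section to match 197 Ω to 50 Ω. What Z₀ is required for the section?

Z_qwt = √(Z_0·R_L) = √(50 × 197) = √9850

Z_qwt ≈ 99.2 Ω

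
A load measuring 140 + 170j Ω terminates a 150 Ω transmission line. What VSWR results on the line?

VSWR ≈ 3.05

Γ = (Z_L − Z_0)/(Z_L + Z_0) = (-10 + j170)/(290 + j170)
|Γ| = 170/336 = 0.507
VSWR = (1 + |Γ|)/(1 − |Γ|) = 1.51/0.493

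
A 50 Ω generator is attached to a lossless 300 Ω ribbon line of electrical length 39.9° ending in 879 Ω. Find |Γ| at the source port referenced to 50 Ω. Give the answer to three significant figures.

|Γ| ≈ 0.838

tan(βl) = 0.836
Z_in = Z_0·(Z_L + jZ_0·tanβl)/(Z_0 + jZ_L·tanβl) = 213 − j272 Ω
Γ_s = (Z_in − Z_s)/(Z_in + Z_s) = (163 − j272)/(263 − j272), |Γ_s| = 0.838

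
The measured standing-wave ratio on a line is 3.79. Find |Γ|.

|Γ| ≈ 0.582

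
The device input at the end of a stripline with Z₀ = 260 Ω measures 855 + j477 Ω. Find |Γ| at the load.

|Γ| ≈ 0.629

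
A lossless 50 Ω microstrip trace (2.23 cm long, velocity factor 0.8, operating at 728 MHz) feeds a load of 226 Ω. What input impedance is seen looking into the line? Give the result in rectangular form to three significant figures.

λ = v/f = 0.8·c / 728 MHz = 0.33 m
βl = 2π·l/λ = 2π × 0.0676 = 24.4°
tan(βl) = tan(24.4°) = 0.453
Z_in = Z_0·(Z_L + jZ_0·tanβl)/(Z_0 + jZ_L·tanβl)
     = 50·(226 + j22.6)/(50 + j102)

Z_in ≈ 52.5 − j84.8 Ω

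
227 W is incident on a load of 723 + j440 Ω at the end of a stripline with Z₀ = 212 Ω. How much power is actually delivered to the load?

P_delivered ≈ 130 W

|Γ| = |(511 + j440)/(935 + j440)| = 0.653
|Γ|² = 0.426
P_refl = |Γ|²·P_inc = 96.7 W, P_del = (1 − |Γ|²)·P_inc = 130 W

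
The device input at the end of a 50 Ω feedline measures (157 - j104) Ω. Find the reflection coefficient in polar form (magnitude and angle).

Γ ≈ 0.644 ∠ -17.5°

Γ = (Z_L − Z_0)/(Z_L + Z_0) = (107 − j104)/(207 − j104)
|Γ| = 149/232 = 0.644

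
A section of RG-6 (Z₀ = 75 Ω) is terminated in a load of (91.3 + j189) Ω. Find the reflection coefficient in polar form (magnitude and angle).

Γ ≈ 0.754 ∠ 36.4°

Γ = (Z_L − Z_0)/(Z_L + Z_0) = (16.3 + j189)/(166.3 + j189)
|Γ| = 190/252 = 0.754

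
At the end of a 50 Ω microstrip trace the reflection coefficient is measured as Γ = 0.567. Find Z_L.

Z_L = Z_0·(1 + Γ)/(1 − Γ) = 50·(1.57)/(0.433)

Z_L ≈ 181 Ω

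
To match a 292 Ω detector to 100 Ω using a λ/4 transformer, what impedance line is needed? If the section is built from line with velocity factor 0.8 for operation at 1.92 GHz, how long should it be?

Z_qwt ≈ 171 Ω; length ≈ 3.12 cm

Z_qwt = √(Z_0·R_L) = √(100 × 292) = √29200
λ = 0.8·c/f = 0.125 m, so l = λ/4 = 0.0312 m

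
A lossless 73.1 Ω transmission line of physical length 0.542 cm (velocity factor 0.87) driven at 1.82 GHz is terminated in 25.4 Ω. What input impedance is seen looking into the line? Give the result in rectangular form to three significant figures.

Z_in ≈ 26.7 + j15.4 Ω

λ = v/f = 0.87·c / 1.82 GHz = 0.143 m
βl = 2π·l/λ = 2π × 0.0378 = 13.6°
tan(βl) = tan(13.6°) = 0.242
Z_in = Z_0·(Z_L + jZ_0·tanβl)/(Z_0 + jZ_L·tanβl)
     = 73.1·(25.4 + j17.7)/(73.1 + j6.15)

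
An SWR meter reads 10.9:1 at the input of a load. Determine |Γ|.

|Γ| ≈ 0.832

|Γ| = (S − 1)/(S + 1) = (10.9 − 1)/(10.9 + 1) = 9.9/11.9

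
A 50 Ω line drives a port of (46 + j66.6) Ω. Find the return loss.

RL ≈ 4.87 dB

Γ = (-4 + j66.6)/(96 + j66.6), |Γ| = 0.571
RL = −20·log₁₀|Γ| = −20·log₁₀(0.571)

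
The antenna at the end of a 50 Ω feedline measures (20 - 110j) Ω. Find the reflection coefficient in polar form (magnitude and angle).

Γ = (Z_L − Z_0)/(Z_L + Z_0) = (-30 − j110)/(70 − j110)
|Γ| = 114/130 = 0.874

Γ ≈ 0.874 ∠ -47.7°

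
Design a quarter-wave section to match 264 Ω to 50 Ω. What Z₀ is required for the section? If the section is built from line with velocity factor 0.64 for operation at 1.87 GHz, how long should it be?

Z_qwt = √(Z_0·R_L) = √(50 × 264) = √13200
λ = 0.64·c/f = 0.103 m, so l = λ/4 = 0.0257 m

Z_qwt ≈ 115 Ω; length ≈ 2.57 cm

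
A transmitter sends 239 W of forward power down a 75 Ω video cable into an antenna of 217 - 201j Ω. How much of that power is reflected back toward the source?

P_reflected ≈ 115 W

|Γ| = |(142 − j201)/(292 − j201)| = 0.694
|Γ|² = 0.482
P_refl = |Γ|²·P_inc = 115 W, P_del = (1 − |Γ|²)·P_inc = 124 W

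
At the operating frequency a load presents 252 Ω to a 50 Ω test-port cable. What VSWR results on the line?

VSWR ≈ 5.04

For a purely resistive load, VSWR = R_L/Z_0 or Z_0/R_L (whichever > 1) = 252/50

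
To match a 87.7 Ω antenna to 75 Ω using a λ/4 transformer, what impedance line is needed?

Z_qwt ≈ 81.1 Ω

Z_qwt = √(Z_0·R_L) = √(75 × 87.7) = √6578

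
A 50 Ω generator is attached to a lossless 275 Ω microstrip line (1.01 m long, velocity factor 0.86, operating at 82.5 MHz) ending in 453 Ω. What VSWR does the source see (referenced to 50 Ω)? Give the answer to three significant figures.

λ = v/f = 0.86·c / 82.5 MHz = 3.13 m
βl = 2π·l/λ = 2π × 0.323 = 116°
tan(βl) = -2.03
Z_in = Z_0·(Z_L + jZ_0·tanβl)/(Z_0 + jZ_L·tanβl) = 191 + j78.6 Ω
Γ_s = (Z_in − Z_s)/(Z_in + Z_s) = (141 + j78.6)/(241 + j78.6), |Γ_s| = 0.636
VSWR = (1 + |Γ_s|)/(1 − |Γ_s|)

VSWR ≈ 4.5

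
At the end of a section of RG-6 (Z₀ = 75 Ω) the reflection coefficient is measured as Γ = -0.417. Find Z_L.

Z_L ≈ 30.9 Ω

Z_L = Z_0·(1 + Γ)/(1 − Γ) = 75·(0.583)/(1.42)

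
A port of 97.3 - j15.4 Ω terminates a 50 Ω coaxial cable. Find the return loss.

Γ = (47.3 − j15.4)/(147.3 − j15.4), |Γ| = 0.336
RL = −20·log₁₀|Γ| = −20·log₁₀(0.336)

RL ≈ 9.48 dB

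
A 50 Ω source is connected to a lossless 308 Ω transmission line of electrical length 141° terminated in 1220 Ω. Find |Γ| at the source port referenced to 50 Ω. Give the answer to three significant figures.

|Γ| ≈ 0.879

tan(βl) = -0.81
Z_in = Z_0·(Z_L + jZ_0·tanβl)/(Z_0 + jZ_L·tanβl) = 179 + j325 Ω
Γ_s = (Z_in − Z_s)/(Z_in + Z_s) = (129 + j325)/(229 + j325), |Γ_s| = 0.879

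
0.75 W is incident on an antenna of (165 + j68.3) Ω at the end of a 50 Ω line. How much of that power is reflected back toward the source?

|Γ| = |(115 + j68.3)/(215 + j68.3)| = 0.593
|Γ|² = 0.352
P_refl = |Γ|²·P_inc = 0.264 W, P_del = (1 − |Γ|²)·P_inc = 0.486 W

P_reflected ≈ 0.264 W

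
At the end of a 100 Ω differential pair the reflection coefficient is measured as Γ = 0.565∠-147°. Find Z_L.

Z_L = Z_0·(1 + Γ)/(1 − Γ) = 100·(0.526 − j0.308)/(1.47 + j0.308)

Z_L ≈ 30 − j27.1 Ω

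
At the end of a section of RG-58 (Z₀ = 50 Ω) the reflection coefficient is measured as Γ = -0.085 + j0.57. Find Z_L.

Z_L = Z_0·(1 + Γ)/(1 − Γ) = 50·(0.915 + j0.57)/(1.08 − j0.57)

Z_L ≈ 22.2 + j37.9 Ω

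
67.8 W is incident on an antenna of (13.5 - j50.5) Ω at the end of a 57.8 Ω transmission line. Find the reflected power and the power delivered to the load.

P_reflected ≈ 40.1 W; P_delivered ≈ 27.7 W

|Γ| = |(-44.3 − j50.5)/(71.3 − j50.5)| = 0.769
|Γ|² = 0.591
P_refl = |Γ|²·P_inc = 40.1 W, P_del = (1 − |Γ|²)·P_inc = 27.7 W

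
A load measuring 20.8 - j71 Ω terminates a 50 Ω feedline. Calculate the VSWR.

VSWR ≈ 7.53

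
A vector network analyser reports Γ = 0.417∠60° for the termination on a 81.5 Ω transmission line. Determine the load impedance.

Z_L ≈ 89 + j77.8 Ω

Z_L = Z_0·(1 + Γ)/(1 − Γ) = 81.5·(1.21 + j0.361)/(0.791 − j0.361)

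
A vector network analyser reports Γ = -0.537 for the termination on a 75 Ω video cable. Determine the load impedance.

Z_L ≈ 22.6 Ω

Z_L = Z_0·(1 + Γ)/(1 − Γ) = 75·(0.463)/(1.54)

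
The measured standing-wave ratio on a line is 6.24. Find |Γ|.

|Γ| = (S − 1)/(S + 1) = (6.24 − 1)/(6.24 + 1) = 5.24/7.24

|Γ| ≈ 0.724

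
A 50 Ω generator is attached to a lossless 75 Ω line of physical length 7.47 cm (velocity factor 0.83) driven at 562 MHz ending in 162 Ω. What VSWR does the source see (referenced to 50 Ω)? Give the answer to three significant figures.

λ = v/f = 0.83·c / 562 MHz = 0.443 m
βl = 2π·l/λ = 2π × 0.169 = 60.7°
tan(βl) = 1.78
Z_in = Z_0·(Z_L + jZ_0·tanβl)/(Z_0 + jZ_L·tanβl) = 42.8 − j31 Ω
Γ_s = (Z_in − Z_s)/(Z_in + Z_s) = (-7.23 − j31)/(92.8 − j31), |Γ_s| = 0.325
VSWR = (1 + |Γ_s|)/(1 − |Γ_s|)

VSWR ≈ 1.96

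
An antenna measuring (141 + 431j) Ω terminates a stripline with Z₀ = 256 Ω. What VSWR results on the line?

VSWR ≈ 7.38

Γ = (Z_L − Z_0)/(Z_L + Z_0) = (-115 + j431)/(397 + j431)
|Γ| = 446/586 = 0.761
VSWR = (1 + |Γ|)/(1 − |Γ|) = 1.76/0.239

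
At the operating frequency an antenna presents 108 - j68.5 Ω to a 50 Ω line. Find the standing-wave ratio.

Γ = (Z_L − Z_0)/(Z_L + Z_0) = (58 − j68.5)/(158 − j68.5)
|Γ| = 89.8/172 = 0.521
VSWR = (1 + |Γ|)/(1 − |Γ|) = 1.52/0.479

VSWR ≈ 3.18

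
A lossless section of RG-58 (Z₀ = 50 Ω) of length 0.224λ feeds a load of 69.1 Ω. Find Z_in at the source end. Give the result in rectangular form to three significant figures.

βl = 2π × 0.224 = 80.6°
tan(βl) = tan(80.6°) = 6.07
Z_in = Z_0·(Z_L + jZ_0·tanβl)/(Z_0 + jZ_L·tanβl)
     = 50·(69.1 + j303)/(50 + j419)

Z_in ≈ 36.6 − j3.87 Ω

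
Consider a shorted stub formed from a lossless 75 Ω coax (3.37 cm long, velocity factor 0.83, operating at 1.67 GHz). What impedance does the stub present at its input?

λ = v/f = 0.83·c / 1.67 GHz = 0.149 m
βl = 2π·l/λ = 2π × 0.226 = 81.4°
tan(βl) = 6.59
For a shorted stub, Z_in = jZ_0·tan(βl)

Z_in ≈ +j494 Ω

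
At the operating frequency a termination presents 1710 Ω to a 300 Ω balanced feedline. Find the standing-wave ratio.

Γ = (1710 − 300)/(1710 + 300) = 0.701
VSWR = (1 + 0.701)/(1 − 0.701)

VSWR ≈ 5.7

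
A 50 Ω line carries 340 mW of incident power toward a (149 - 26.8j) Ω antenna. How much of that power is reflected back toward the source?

|Γ| = |(99 − j26.8)/(199 − j26.8)| = 0.511
|Γ|² = 0.261
P_refl = |Γ|²·P_inc = 88.7 mW, P_del = (1 − |Γ|²)·P_inc = 251 mW

P_reflected ≈ 88.7 mW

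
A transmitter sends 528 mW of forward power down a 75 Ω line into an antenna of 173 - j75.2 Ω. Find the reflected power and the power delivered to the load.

|Γ| = |(98 − j75.2)/(248 − j75.2)| = 0.477
|Γ|² = 0.227
P_refl = |Γ|²·P_inc = 120 mW, P_del = (1 − |Γ|²)·P_inc = 408 mW

P_reflected ≈ 120 mW; P_delivered ≈ 408 mW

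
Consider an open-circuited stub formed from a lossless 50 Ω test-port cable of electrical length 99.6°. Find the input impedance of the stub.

tan(βl) = -5.91
For an open-circuited stub, Z_in = −jZ_0·cot(βl) = −jZ_0/tan(βl)

Z_in ≈ +j8.46 Ω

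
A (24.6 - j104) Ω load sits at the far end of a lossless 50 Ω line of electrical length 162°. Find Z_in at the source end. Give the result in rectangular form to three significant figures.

Z_in ≈ 208 − j268 Ω

tan(βl) = tan(162°) = -0.325
Z_in = Z_0·(Z_L + jZ_0·tanβl)/(Z_0 + jZ_L·tanβl)
     = 50·(24.6 − j120)/(16.2 − j7.99)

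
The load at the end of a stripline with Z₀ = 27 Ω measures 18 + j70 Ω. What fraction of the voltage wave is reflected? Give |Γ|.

Γ = (Z_L − Z_0)/(Z_L + Z_0) = (-9 + j70)/(45 + j70)
|Γ| = 70.6/83.2

|Γ| ≈ 0.848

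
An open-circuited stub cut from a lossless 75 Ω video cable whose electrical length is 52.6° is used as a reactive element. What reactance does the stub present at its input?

tan(βl) = 1.31
For an open-circuited stub, Z_in = −jZ_0·cot(βl) = −jZ_0/tan(βl)

X_in ≈ -57.3 Ω (capacitive)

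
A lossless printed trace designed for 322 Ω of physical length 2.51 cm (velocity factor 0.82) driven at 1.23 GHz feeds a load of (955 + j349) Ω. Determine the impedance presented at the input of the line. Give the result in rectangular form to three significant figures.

λ = v/f = 0.82·c / 1.23 GHz = 0.2 m
βl = 2π·l/λ = 2π × 0.126 = 45.2°
tan(βl) = tan(45.2°) = 1.01
Z_in = Z_0·(Z_L + jZ_0·tanβl)/(Z_0 + jZ_L·tanβl)
     = 322·(955 + j673)/(-29.2 + j961)

Z_in ≈ 216 − j327 Ω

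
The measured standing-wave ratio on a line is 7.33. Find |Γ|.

|Γ| = (S − 1)/(S + 1) = (7.33 − 1)/(7.33 + 1) = 6.33/8.33

|Γ| ≈ 0.76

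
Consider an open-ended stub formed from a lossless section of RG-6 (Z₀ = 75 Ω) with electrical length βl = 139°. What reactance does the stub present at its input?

X_in ≈ 86.3 Ω (inductive)

tan(βl) = -0.869
For an open-ended stub, Z_in = −jZ_0·cot(βl) = −jZ_0/tan(βl)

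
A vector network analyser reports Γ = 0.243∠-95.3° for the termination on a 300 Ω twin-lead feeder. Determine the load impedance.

Z_L = Z_0·(1 + Γ)/(1 − Γ) = 300·(0.978 − j0.242)/(1.02 + j0.242)

Z_L ≈ 256 − j132 Ω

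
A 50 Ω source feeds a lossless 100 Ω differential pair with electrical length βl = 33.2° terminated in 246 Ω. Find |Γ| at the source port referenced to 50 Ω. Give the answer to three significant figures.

tan(βl) = 0.654
Z_in = Z_0·(Z_L + jZ_0·tanβl)/(Z_0 + jZ_L·tanβl) = 97.8 − j92 Ω
Γ_s = (Z_in − Z_s)/(Z_in + Z_s) = (47.8 − j92)/(148 − j92), |Γ_s| = 0.596

|Γ| ≈ 0.596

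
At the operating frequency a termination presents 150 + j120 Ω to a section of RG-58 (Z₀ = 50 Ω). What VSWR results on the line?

VSWR ≈ 5.06

Γ = (Z_L − Z_0)/(Z_L + Z_0) = (100 + j120)/(200 + j120)
|Γ| = 156/233 = 0.67
VSWR = (1 + |Γ|)/(1 − |Γ|) = 1.67/0.33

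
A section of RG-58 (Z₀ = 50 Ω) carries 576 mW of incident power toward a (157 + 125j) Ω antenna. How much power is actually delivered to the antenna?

|Γ| = |(107 + j125)/(207 + j125)| = 0.68
|Γ|² = 0.463
P_refl = |Γ|²·P_inc = 267 mW, P_del = (1 − |Γ|²)·P_inc = 309 mW

P_delivered ≈ 309 mW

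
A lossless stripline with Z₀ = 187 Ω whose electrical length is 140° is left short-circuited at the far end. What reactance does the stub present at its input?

tan(βl) = -0.839
For a short-circuited stub, Z_in = jZ_0·tan(βl)

X_in ≈ -157 Ω (capacitive)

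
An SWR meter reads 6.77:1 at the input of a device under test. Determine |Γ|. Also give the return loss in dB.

|Γ| = (S − 1)/(S + 1) = (6.77 − 1)/(6.77 + 1) = 5.77/7.77
RL = −20·log₁₀|Γ| = −20·log₁₀(0.743)

|Γ| ≈ 0.743; return loss ≈ 2.58 dB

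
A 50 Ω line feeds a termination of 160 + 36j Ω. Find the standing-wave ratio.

VSWR ≈ 3.38

Γ = (Z_L − Z_0)/(Z_L + Z_0) = (110 + j36)/(210 + j36)
|Γ| = 116/213 = 0.543
VSWR = (1 + |Γ|)/(1 − |Γ|) = 1.54/0.457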